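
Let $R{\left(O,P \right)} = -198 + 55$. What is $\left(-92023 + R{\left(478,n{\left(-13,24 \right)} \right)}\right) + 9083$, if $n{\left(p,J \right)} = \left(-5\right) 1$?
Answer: $-83083$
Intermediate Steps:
$n{\left(p,J \right)} = -5$
$R{\left(O,P \right)} = -143$
$\left(-92023 + R{\left(478,n{\left(-13,24 \right)} \right)}\right) + 9083 = \left(-92023 - 143\right) + 9083 = -92166 + 9083 = -83083$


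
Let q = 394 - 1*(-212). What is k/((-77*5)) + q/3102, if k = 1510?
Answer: -13487/3619 ≈ -3.7267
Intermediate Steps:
q = 606 (q = 394 + 212 = 606)
k/((-77*5)) + q/3102 = 1510/((-77*5)) + 606/3102 = 1510/(-385) + 606*(1/3102) = 1510*(-1/385) + 101/517 = -302/77 + 101/517 = -13487/3619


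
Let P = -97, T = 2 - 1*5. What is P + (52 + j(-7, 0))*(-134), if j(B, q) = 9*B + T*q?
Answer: 1377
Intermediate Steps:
T = -3 (T = 2 - 5 = -3)
j(B, q) = -3*q + 9*B (j(B, q) = 9*B - 3*q = -3*q + 9*B)
P + (52 + j(-7, 0))*(-134) = -97 + (52 + (-3*0 + 9*(-7)))*(-134) = -97 + (52 + (0 - 63))*(-134) = -97 + (52 - 63)*(-134) = -97 - 11*(-134) = -97 + 1474 = 1377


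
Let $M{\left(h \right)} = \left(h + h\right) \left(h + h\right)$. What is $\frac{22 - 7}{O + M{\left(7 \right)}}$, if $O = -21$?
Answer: $\frac{3}{35} \approx 0.085714$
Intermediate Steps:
$M{\left(h \right)} = 4 h^{2}$ ($M{\left(h \right)} = 2 h 2 h = 4 h^{2}$)
$\frac{22 - 7}{O + M{\left(7 \right)}} = \frac{22 - 7}{-21 + 4 \cdot 7^{2}} = \frac{15}{-21 + 4 \cdot 49} = \frac{15}{-21 + 196} = \frac{15}{175} = 15 \cdot \frac{1}{175} = \frac{3}{35}$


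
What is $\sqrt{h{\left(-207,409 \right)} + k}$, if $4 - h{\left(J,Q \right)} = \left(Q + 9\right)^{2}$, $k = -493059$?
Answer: $i \sqrt{667779} \approx 817.18 i$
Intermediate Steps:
$h{\left(J,Q \right)} = 4 - \left(9 + Q\right)^{2}$ ($h{\left(J,Q \right)} = 4 - \left(Q + 9\right)^{2} = 4 - \left(9 + Q\right)^{2}$)
$\sqrt{h{\left(-207,409 \right)} + k} = \sqrt{\left(4 - \left(9 + 409\right)^{2}\right) - 493059} = \sqrt{\left(4 - 418^{2}\right) - 493059} = \sqrt{\left(4 - 174724\right) - 493059} = \sqrt{-174720 - 493059} = \sqrt{-667779} = i \sqrt{667779}$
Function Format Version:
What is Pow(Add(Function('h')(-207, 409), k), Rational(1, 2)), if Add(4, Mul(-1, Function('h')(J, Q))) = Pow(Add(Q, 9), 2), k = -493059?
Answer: Mul(I, Pow(667779, Rational(1, 2))) ≈ Mul(817.18, I)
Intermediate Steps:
Function('h')(J, Q) = Add(4, Mul(-1, Pow(Add(9, Q), 2))) (Function('h')(J, Q) = Add(4, Mul(-1, Pow(Add(Q, 9), 2))) = Add(4, Mul(-1, Pow(Add(9, Q), 2))))
Pow(Add(Function('h')(-207, 409), k), Rational(1, 2)) = Pow(Add(Add(4, Mul(-1, Pow(Add(9, 409), 2))), -493059), Rational(1, 2)) = Pow(Add(Add(4, Mul(-1, Pow(418, 2))), -493059), Rational(1, 2)) = Pow(Add(Add(4, Mul(-1, 174724)), -493059), Rational(1, 2)) = Pow(Add(Add(4, -174724), -493059), Rational(1, 2)) = Pow(Add(-174720, -493059), Rational(1, 2)) = Pow(-667779, Rational(1, 2)) = Mul(I, Pow(667779, Rational(1, 2)))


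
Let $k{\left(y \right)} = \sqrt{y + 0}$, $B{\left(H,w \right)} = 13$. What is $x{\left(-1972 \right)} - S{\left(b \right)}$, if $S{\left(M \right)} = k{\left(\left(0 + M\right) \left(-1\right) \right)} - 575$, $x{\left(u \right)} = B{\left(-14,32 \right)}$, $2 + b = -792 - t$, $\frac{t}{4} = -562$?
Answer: $588 - i \sqrt{1454} \approx 588.0 - 38.131 i$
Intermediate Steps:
$t = -2248$ ($t = 4 \left(-562\right) = -2248$)
$b = 1454$ ($b = -2 - -1456 = -2 + \left(-792 + 2248\right) = -2 + 1456 = 1454$)
$k{\left(y \right)} = \sqrt{y}$
$x{\left(u \right)} = 13$
$S{\left(M \right)} = -575 + \sqrt{- M}$ ($S{\left(M \right)} = \sqrt{\left(0 + M\right) \left(-1\right)} - 575 = \sqrt{M \left(-1\right)} - 575 = \sqrt{- M} - 575 = -575 + \sqrt{- M}$)
$x{\left(-1972 \right)} - S{\left(b \right)} = 13 - \left(-575 + \sqrt{\left(-1\right) 1454}\right) = 13 - \left(-575 + \sqrt{-1454}\right) = 13 - \left(-575 + i \sqrt{1454}\right) = 13 + \left(575 - i \sqrt{1454}\right) = 588 - i \sqrt{1454}$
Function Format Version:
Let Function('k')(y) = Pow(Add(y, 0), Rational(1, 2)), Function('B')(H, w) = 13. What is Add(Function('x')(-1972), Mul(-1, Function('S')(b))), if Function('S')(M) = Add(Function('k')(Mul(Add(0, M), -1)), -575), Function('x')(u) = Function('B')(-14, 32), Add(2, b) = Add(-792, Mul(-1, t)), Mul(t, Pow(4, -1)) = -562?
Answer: Add(588, Mul(-1, I, Pow(1454, Rational(1, 2)))) ≈ Add(588.00, Mul(-38.131, I))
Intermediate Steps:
t = -2248 (t = Mul(4, -562) = -2248)
b = 1454 (b = Add(-2, Add(-792, Mul(-1, -2248))) = Add(-2, Add(-792, 2248)) = Add(-2, 1456) = 1454)
Function('k')(y) = Pow(y, Rational(1, 2))
Function('x')(u) = 13
Function('S')(M) = Add(-575, Pow(Mul(-1, M), Rational(1, 2))) (Function('S')(M) = Add(Pow(Mul(Add(0, M), -1), Rational(1, 2)), -575) = Add(Pow(Mul(M, -1), Rational(1, 2)), -575) = Add(Pow(Mul(-1, M), Rational(1, 2)), -575) = Add(-575, Pow(Mul(-1, M), Rational(1, 2))))
Add(Function('x')(-1972), Mul(-1, Function('S')(b))) = Add(13, Mul(-1, Add(-575, Pow(Mul(-1, 1454), Rational(1, 2))))) = Add(13, Mul(-1, Add(-575, Pow(-1454, Rational(1, 2))))) = Add(13, Mul(-1, Add(-575, Mul(I, Pow(1454, Rational(1, 2)))))) = Add(13, Add(575, Mul(-1, I, Pow(1454, Rational(1, 2))))) = Add(588, Mul(-1, I, Pow(1454, Rational(1, 2))))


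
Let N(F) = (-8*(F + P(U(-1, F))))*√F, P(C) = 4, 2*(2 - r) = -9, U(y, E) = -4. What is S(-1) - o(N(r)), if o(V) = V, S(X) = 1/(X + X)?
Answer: -½ + 42*√26 ≈ 213.66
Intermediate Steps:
r = 13/2 (r = 2 - ½*(-9) = 2 + 9/2 = 13/2 ≈ 6.5000)
S(X) = 1/(2*X)
N(F) = √F*(-32 - 8*F) (N(F) = (-8*(F + 4))*√F = (-8*(4 + F))*√F = (-32 - 8*F)*√F = √F*(-32 - 8*F))
S(-1) - o(N(r)) = (½)/(-1) - 8*√(13/2)*(-4 - 1*13/2) = (½)*(-1) - 8*√26/2*(-4 - 13/2) = -½ - 8*√26/2*(-21)/2 = -½ - (-42)*√26 = -½ + 42*√26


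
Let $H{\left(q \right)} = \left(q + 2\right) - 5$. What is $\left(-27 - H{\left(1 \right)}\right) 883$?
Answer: $-22075$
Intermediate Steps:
$H{\left(q \right)} = -3 + q$ ($H{\left(q \right)} = \left(2 + q\right) - 5 = -3 + q$)
$\left(-27 - H{\left(1 \right)}\right) 883 = \left(-27 - \left(-3 + 1\right)\right) 883 = \left(-27 - -2\right) 883 = \left(-27 + 2\right) 883 = \left(-25\right) 883 = -22075$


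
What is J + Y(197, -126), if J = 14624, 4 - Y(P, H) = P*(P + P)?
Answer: -62990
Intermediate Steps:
Y(P, H) = 4 - 2*P² (Y(P, H) = 4 - P*(P + P) = 4 - P*2*P = 4 - 2*P²)
J + Y(197, -126) = 14624 + (4 - 2*197²) = 14624 + (4 - 2*38809) = 14624 + (4 - 77618) = 14624 - 77614 = -62990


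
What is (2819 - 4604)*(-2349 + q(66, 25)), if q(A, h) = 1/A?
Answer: 92244635/22 ≈ 4.1929e+6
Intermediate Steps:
(2819 - 4604)*(-2349 + q(66, 25)) = (2819 - 4604)*(-2349 + 1/66) = -1785*(-2349 + 1/66) = -1785*(-155033/66) = 92244635/22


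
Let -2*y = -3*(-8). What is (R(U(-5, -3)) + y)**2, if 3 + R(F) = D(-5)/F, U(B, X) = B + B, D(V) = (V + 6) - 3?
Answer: 5476/25 ≈ 219.04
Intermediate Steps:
y = -12 (y = -(-3)*(-8)/2 = -1/2*24 = -12)
D(V) = 3 + V (D(V) = (6 + V) - 3 = 3 + V)
U(B, X) = 2*B
R(F) = -3 - 2/F (R(F) = -3 + (3 - 5)/F = -3 - 2/F)
(R(U(-5, -3)) + y)**2 = ((-3 - 2/(2*(-5))) - 12)**2 = ((-3 - 2/(-10)) - 12)**2 = ((-3 - 2*(-1/10)) - 12)**2 = ((-3 + 1/5) - 12)**2 = (-14/5 - 12)**2 = (-74/5)**2 = 5476/25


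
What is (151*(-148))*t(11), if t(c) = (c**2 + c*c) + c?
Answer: -5654044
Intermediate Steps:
t(c) = c + 2*c**2 (t(c) = (c**2 + c**2) + c = 2*c**2 + c = c + 2*c**2)
(151*(-148))*t(11) = (151*(-148))*(11*(1 + 2*11)) = -245828*(1 + 22) = -245828*23 = -22348*253 = -5654044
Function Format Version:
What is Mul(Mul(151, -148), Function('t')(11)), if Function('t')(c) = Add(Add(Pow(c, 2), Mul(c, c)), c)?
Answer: -5654044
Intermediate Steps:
Function('t')(c) = Add(c, Mul(2, Pow(c, 2))) (Function('t')(c) = Add(Add(Pow(c, 2), Pow(c, 2)), c) = Add(Mul(2, Pow(c, 2)), c) = Add(c, Mul(2, Pow(c, 2))))
Mul(Mul(151, -148), Function('t')(11)) = Mul(Mul(151, -148), Mul(11, Add(1, Mul(2, 11)))) = Mul(-22348, Mul(11, Add(1, 22))) = Mul(-22348, Mul(11, 23)) = Mul(-22348, 253) = -5654044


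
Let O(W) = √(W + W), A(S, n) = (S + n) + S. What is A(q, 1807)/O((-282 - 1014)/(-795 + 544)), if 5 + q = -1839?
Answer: -209*√502/8 ≈ -585.34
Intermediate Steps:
q = -1844 (q = -5 - 1839 = -1844)
A(S, n) = n + 2*S
O(W) = √2*√W (O(W) = √(2*W) = √2*√W)
A(q, 1807)/O((-282 - 1014)/(-795 + 544)) = (1807 + 2*(-1844))/((√2*√((-282 - 1014)/(-795 + 544)))) = (1807 - 3688)/((√2*√(-1296/(-251)))) = -1881*√502/72 = -209*√502/8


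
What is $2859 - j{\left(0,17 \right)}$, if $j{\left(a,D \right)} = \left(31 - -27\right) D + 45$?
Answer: $1828$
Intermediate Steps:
$j{\left(a,D \right)} = 45 + 58 D$ ($j{\left(a,D \right)} = \left(31 + 27\right) D + 45 = 58 D + 45 = 45 + 58 D$)
$2859 - j{\left(0,17 \right)} = 2859 - \left(45 + 58 \cdot 17\right) = 2859 - \left(45 + 986\right) = 2859 - 1031 = 1828$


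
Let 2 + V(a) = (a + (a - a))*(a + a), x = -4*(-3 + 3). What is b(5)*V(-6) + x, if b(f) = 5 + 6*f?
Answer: 2450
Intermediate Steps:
x = 0 (x = -4*0 = 0)
V(a) = -2 + 2*a**2 (V(a) = -2 + (a + (a - a))*(a + a) = -2 + (a + 0)*(2*a) = -2 + a*(2*a) = -2 + 2*a**2)
b(5)*V(-6) + x = (5 + 6*5)*(-2 + 2*(-6)**2) + 0 = (5 + 30)*(-2 + 2*36) + 0 = 35*(-2 + 72) + 0 = 35*70 + 0 = 2450 + 0 = 2450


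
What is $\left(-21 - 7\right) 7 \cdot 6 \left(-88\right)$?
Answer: $103488$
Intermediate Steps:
$\left(-21 - 7\right) 7 \cdot 6 \left(-88\right) = \left(-21 - 7\right) 42 \left(-88\right) = \left(-28\right) 42 \left(-88\right) = \left(-1176\right) \left(-88\right) = 103488$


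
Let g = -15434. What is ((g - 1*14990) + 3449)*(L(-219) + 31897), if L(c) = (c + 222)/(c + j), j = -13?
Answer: -199617724475/232 ≈ -8.6042e+8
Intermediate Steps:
L(c) = (222 + c)/(-13 + c) (L(c) = (c + 222)/(c - 13) = (222 + c)/(-13 + c))
((g - 1*14990) + 3449)*(L(-219) + 31897) = ((-15434 - 1*14990) + 3449)*((222 - 219)/(-13 - 219) + 31897) = ((-15434 - 14990) + 3449)*(3/(-232) + 31897) = (-30424 + 3449)*(-1/232*3 + 31897) = -26975*(-3/232 + 31897) = -26975*7400101/232 = -199617724475/232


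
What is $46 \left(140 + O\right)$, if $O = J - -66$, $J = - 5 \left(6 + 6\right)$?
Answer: $6716$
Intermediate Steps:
$J = -60$ ($J = \left(-5\right) 12 = -60$)
$O = 6$ ($O = -60 - -66 = -60 + 66 = 6$)
$46 \left(140 + O\right) = 46 \left(140 + 6\right) = 46 \cdot 146 = 6716$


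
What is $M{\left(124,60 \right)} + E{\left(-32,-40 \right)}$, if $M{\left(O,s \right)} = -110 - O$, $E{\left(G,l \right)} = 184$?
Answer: $-50$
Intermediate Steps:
$M{\left(124,60 \right)} + E{\left(-32,-40 \right)} = \left(-110 - 124\right) + 184 = -234 + 184 = -50$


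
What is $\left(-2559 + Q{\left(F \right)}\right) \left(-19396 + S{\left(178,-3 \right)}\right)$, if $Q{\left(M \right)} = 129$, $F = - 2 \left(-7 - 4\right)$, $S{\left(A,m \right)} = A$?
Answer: $46699740$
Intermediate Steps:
$F = 22$ ($F = - 2 \left(-7 - 4\right) = \left(-2\right) \left(-11\right) = 22$)
$\left(-2559 + Q{\left(F \right)}\right) \left(-19396 + S{\left(178,-3 \right)}\right) = \left(-2559 + 129\right) \left(-19396 + 178\right) = \left(-2430\right) \left(-19218\right) = 46699740$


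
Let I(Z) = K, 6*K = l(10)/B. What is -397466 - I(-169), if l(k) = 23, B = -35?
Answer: -83467837/210 ≈ -3.9747e+5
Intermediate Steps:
K = -23/210 (K = (23/(-35))/6 = (23*(-1/35))/6 = (⅙)*(-23/35) = -23/210 ≈ -0.10952)
I(Z) = -23/210
-397466 - I(-169) = -397466 - 1*(-23/210) = -397466 + 23/210 = -83467837/210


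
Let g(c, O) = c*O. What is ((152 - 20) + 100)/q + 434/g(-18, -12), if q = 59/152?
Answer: 3821315/6372 ≈ 599.70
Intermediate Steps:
g(c, O) = O*c
q = 59/152 (q = 59*(1/152) = 59/152 ≈ 0.38816)
((152 - 20) + 100)/q + 434/g(-18, -12) = ((152 - 20) + 100)/(59/152) + 434/((-12*(-18))) = (132 + 100)*(152/59) + 434/216 = 232*(152/59) + 434*(1/216) = 35264/59 + 217/108 = 3821315/6372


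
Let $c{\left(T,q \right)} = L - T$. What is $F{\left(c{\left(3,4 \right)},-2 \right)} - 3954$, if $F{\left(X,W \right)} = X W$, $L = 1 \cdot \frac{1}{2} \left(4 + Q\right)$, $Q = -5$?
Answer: $-3947$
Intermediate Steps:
$L = - \frac{1}{2}$ ($L = 1 \cdot \frac{1}{2} \left(4 - 5\right) = 1 \cdot \frac{1}{2} \left(-1\right) = \frac{1}{2} \left(-1\right) = - \frac{1}{2} \approx -0.5$)
$c{\left(T,q \right)} = - \frac{1}{2} - T$
$F{\left(X,W \right)} = W X$
$F{\left(c{\left(3,4 \right)},-2 \right)} - 3954 = - 2 \left(- \frac{1}{2} - 3\right) - 3954 = \left(-2\right) \left(- \frac{7}{2}\right) - 3954 = 7 - 3954 = -3947$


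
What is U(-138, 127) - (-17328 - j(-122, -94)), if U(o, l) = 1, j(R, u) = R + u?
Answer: 17113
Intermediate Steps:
U(-138, 127) - (-17328 - j(-122, -94)) = 1 - (-17328 - (-122 - 94)) = 1 - (-17328 - 1*(-216)) = 1 - (-17328 + 216) = 1 - 1*(-17112) = 1 + 17112 = 17113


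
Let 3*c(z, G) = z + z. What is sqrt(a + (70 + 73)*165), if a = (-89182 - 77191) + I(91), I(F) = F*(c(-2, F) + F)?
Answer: 37*I*sqrt(885)/3 ≈ 366.9*I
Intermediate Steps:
c(z, G) = 2*z/3 (c(z, G) = (z + z)/3 = (2*z)/3 = 2*z/3)
I(F) = F*(-4/3 + F) (I(F) = F*((2/3)*(-2) + F) = F*(-4/3 + F))
a = -474640/3 (a = (-89182 - 77191) + (1/3)*91*(-4 + 3*91) = -166373 + (1/3)*91*(-4 + 273) = -166373 + (1/3)*91*269 = -166373 + 24479/3 = -474640/3 ≈ -1.5821e+5)
sqrt(a + (70 + 73)*165) = sqrt(-474640/3 + (70 + 73)*165) = sqrt(-474640/3 + 143*165) = sqrt(-474640/3 + 23595) = sqrt(-403855/3) = 37*I*sqrt(885)/3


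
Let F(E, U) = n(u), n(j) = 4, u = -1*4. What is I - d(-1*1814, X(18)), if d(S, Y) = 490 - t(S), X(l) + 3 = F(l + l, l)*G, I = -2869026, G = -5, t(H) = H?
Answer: -2871330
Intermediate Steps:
u = -4
F(E, U) = 4
X(l) = -23 (X(l) = -3 + 4*(-5) = -3 - 20 = -23)
d(S, Y) = 490 - S
I - d(-1*1814, X(18)) = -2869026 - (490 - (-1)*1814) = -2869026 - (490 - 1*(-1814)) = -2869026 - (490 + 1814) = -2869026 - 1*2304 = -2869026 - 2304 = -2871330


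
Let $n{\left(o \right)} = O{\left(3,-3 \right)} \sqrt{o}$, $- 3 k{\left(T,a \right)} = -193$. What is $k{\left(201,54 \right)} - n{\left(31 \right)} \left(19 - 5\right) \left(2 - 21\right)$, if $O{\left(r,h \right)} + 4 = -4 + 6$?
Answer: $\frac{193}{3} - 532 \sqrt{31} \approx -2897.7$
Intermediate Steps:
$O{\left(r,h \right)} = -2$ ($O{\left(r,h \right)} = -4 + \left(-4 + 6\right) = -4 + 2 = -2$)
$k{\left(T,a \right)} = \frac{193}{3}$ ($k{\left(T,a \right)} = \left(- \frac{1}{3}\right) \left(-193\right) = \frac{193}{3}$)
$n{\left(o \right)} = - 2 \sqrt{o}$
$k{\left(201,54 \right)} - n{\left(31 \right)} \left(19 - 5\right) \left(2 - 21\right) = \frac{193}{3} - - 2 \sqrt{31} \left(19 - 5\right) \left(2 - 21\right) = \frac{193}{3} - - 2 \sqrt{31} \cdot 14 \left(-19\right) = \frac{193}{3} - - 2 \sqrt{31} \left(-266\right) = \frac{193}{3} - 532 \sqrt{31}$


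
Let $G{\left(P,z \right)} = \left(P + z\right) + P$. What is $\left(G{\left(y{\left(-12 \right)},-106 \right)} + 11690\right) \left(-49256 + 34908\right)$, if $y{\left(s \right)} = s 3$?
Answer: $-165174176$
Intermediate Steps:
$y{\left(s \right)} = 3 s$
$G{\left(P,z \right)} = z + 2 P$
$\left(G{\left(y{\left(-12 \right)},-106 \right)} + 11690\right) \left(-49256 + 34908\right) = \left(\left(-106 + 2 \cdot 3 \left(-12\right)\right) + 11690\right) \left(-49256 + 34908\right) = \left(\left(-106 + 2 \left(-36\right)\right) + 11690\right) \left(-14348\right) = \left(\left(-106 - 72\right) + 11690\right) \left(-14348\right) = \left(-178 + 11690\right) \left(-14348\right) = 11512 \left(-14348\right) = -165174176$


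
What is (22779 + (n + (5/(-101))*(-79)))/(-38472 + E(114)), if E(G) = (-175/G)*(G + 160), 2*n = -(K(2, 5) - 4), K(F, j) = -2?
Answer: -131178489/223904779 ≈ -0.58587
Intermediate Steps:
n = 3 (n = (-(-2 - 4))/2 = (-1*(-6))/2 = (1/2)*6 = 3)
E(G) = -175*(160 + G)/G (E(G) = (-175/G)*(160 + G) = -175*(160 + G)/G)
(22779 + (n + (5/(-101))*(-79)))/(-38472 + E(114)) = (22779 + (3 + (5/(-101))*(-79)))/(-38472 + (-175 - 28000/114)) = (22779 + (3 + (5*(-1/101))*(-79)))/(-38472 + (-175 - 28000*1/114)) = (22779 + (3 - 5/101*(-79)))/(-38472 + (-175 - 14000/57)) = (22779 + (3 + 395/101))/(-38472 - 23975/57) = (22779 + 698/101)/(-2216879/57) = (2301377/101)*(-57/2216879) = -131178489/223904779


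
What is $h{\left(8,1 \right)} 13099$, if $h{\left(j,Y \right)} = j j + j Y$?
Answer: $943128$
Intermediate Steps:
$h{\left(j,Y \right)} = j^{2} + Y j$
$h{\left(8,1 \right)} 13099 = 8 \left(1 + 8\right) 13099 = 8 \cdot 9 \cdot 13099 = 72 \cdot 13099 = 943128$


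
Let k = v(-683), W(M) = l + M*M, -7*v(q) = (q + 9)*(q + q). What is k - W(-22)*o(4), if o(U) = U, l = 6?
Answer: -934404/7 ≈ -1.3349e+5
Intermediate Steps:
v(q) = -2*q*(9 + q)/7 (v(q) = -(q + 9)*(q + q)/7 = -(9 + q)*2*q/7 = -2*q*(9 + q)/7)
W(M) = 6 + M² (W(M) = 6 + M*M = 6 + M²)
k = -920684/7 (k = -2/7*(-683)*(9 - 683) = -2/7*(-683)*(-674) = -920684/7 ≈ -1.3153e+5)
k - W(-22)*o(4) = -920684/7 - (6 + (-22)²)*4 = -920684/7 - (6 + 484)*4 = -920684/7 - 490*4 = -920684/7 - 1*1960 = -920684/7 - 1960 = -934404/7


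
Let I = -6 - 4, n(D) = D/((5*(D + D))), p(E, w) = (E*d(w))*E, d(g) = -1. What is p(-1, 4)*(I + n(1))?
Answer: 99/10 ≈ 9.9000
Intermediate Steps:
p(E, w) = -E**2 (p(E, w) = (E*(-1))*E = (-E)*E = -E**2)
n(D) = 1/10 (n(D) = D/((5*(2*D))) = D/((10*D)) = D*(1/(10*D)) = 1/10)
I = -10
p(-1, 4)*(I + n(1)) = (-1*(-1)**2)*(-10 + 1/10) = -1*1*(-99/10) = -1*(-99/10) = 99/10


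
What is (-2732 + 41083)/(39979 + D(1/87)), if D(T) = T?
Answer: 3336537/3478174 ≈ 0.95928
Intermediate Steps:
(-2732 + 41083)/(39979 + D(1/87)) = (-2732 + 41083)/(39979 + 1/87) = 38351/(39979 + 1/87) = 38351/(3478174/87) = 38351*(87/3478174) = 3336537/3478174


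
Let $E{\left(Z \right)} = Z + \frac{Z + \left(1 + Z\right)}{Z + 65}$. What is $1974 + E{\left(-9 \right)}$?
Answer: $\frac{110023}{56} \approx 1964.7$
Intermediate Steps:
$E{\left(Z \right)} = Z + \frac{1 + 2 Z}{65 + Z}$
$1974 + E{\left(-9 \right)} = 1974 + \frac{1 + \left(-9\right)^{2} + 67 \left(-9\right)}{65 - 9} = 1974 + \frac{1 + 81 - 603}{56} = 1974 + \frac{1}{56} \left(-521\right) = 1974 - \frac{521}{56} = \frac{110023}{56}$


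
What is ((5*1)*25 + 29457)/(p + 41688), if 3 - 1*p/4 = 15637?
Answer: -14791/10424 ≈ -1.4189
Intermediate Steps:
p = -62536 (p = 12 - 4*15637 = 12 - 62548 = -62536)
((5*1)*25 + 29457)/(p + 41688) = ((5*1)*25 + 29457)/(-62536 + 41688) = (5*25 + 29457)/(-20848) = (125 + 29457)*(-1/20848) = 29582*(-1/20848) = -14791/10424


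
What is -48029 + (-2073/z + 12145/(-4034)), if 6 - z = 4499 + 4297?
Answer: -141929331584/2954905 ≈ -48032.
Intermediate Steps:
z = -8790 (z = 6 - (4499 + 4297) = 6 - 1*8796 = 6 - 8796 = -8790)
-48029 + (-2073/z + 12145/(-4034)) = -48029 + (-2073/(-8790) + 12145/(-4034)) = -48029 + (-2073*(-1/8790) + 12145*(-1/4034)) = -48029 + (691/2930 - 12145/4034) = -48029 - 8199339/2954905 = -141929331584/2954905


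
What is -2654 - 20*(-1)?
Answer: -2634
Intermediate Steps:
-2654 - 20*(-1) = -2654 - 1*(-20) = -2654 + 20 = -2634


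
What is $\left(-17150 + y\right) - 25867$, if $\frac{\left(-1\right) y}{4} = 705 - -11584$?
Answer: $-92173$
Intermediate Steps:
$y = -49156$ ($y = - 4 \left(705 - -11584\right) = - 4 \left(705 + 11584\right) = \left(-4\right) 12289 = -49156$)
$\left(-17150 + y\right) - 25867 = \left(-17150 - 49156\right) - 25867 = -66306 - 25867 = -92173$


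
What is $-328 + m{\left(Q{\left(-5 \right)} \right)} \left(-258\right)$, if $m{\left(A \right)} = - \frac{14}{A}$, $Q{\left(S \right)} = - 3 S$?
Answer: $- \frac{436}{5} \approx -87.2$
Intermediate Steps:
$-328 + m{\left(Q{\left(-5 \right)} \right)} \left(-258\right) = -328 + - \frac{14}{\left(-3\right) \left(-5\right)} \left(-258\right) = -328 + - \frac{14}{15} \left(-258\right) = -328 + \left(-14\right) \frac{1}{15} \left(-258\right) = -328 - - \frac{1204}{5} = -328 + \frac{1204}{5} = - \frac{436}{5}$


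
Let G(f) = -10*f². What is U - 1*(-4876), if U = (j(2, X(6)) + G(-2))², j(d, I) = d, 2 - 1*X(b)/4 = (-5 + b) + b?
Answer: 6320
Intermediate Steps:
X(b) = 28 - 8*b (X(b) = 8 - 4*((-5 + b) + b) = 8 - 4*(-5 + 2*b) = 8 + (20 - 8*b) = 28 - 8*b)
U = 1444 (U = (2 - 10*(-2)²)² = (2 - 10*4)² = (2 - 40)² = (-38)² = 1444)
U - 1*(-4876) = 1444 - 1*(-4876) = 1444 + 4876 = 6320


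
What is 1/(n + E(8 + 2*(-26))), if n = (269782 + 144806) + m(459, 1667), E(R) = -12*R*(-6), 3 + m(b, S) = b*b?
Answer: 1/622098 ≈ 1.6075e-6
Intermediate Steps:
m(b, S) = -3 + b**2 (m(b, S) = -3 + b*b = -3 + b**2)
E(R) = 72*R
n = 625266 (n = (269782 + 144806) + (-3 + 459**2) = 414588 + (-3 + 210681) = 414588 + 210678 = 625266)
1/(n + E(8 + 2*(-26))) = 1/(625266 + 72*(8 + 2*(-26))) = 1/(625266 + 72*(8 - 52)) = 1/(625266 + 72*(-44)) = 1/(625266 - 3168) = 1/622098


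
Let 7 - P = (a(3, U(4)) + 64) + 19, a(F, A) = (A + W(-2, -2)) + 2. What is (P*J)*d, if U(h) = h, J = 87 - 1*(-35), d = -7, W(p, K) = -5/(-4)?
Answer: 142191/2 ≈ 71096.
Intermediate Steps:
W(p, K) = 5/4 (W(p, K) = -5*(-¼) = 5/4)
J = 122 (J = 87 + 35 = 122)
a(F, A) = 13/4 + A (a(F, A) = (A + 5/4) + 2 = (5/4 + A) + 2 = 13/4 + A)
P = -333/4 (P = 7 - (((13/4 + 4) + 64) + 19) = 7 - ((29/4 + 64) + 19) = 7 - (285/4 + 19) = 7 - 1*361/4 = 7 - 361/4 = -333/4 ≈ -83.250)
(P*J)*d = -333/4*122*(-7) = -20313/2*(-7) = 142191/2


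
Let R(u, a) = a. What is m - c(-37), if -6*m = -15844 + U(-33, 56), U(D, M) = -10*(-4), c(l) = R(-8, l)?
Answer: 2671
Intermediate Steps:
c(l) = l
U(D, M) = 40
m = 2634 (m = -(-15844 + 40)/6 = -⅙*(-15804) = 2634)
m - c(-37) = 2634 - 1*(-37) = 2634 + 37 = 2671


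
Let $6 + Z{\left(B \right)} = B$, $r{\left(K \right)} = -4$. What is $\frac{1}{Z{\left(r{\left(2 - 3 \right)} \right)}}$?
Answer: $- \frac{1}{10} \approx -0.1$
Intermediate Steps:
$Z{\left(B \right)} = -6 + B$
$\frac{1}{Z{\left(r{\left(2 - 3 \right)} \right)}} = \frac{1}{-6 - 4} = \frac{1}{-10} = - \frac{1}{10}$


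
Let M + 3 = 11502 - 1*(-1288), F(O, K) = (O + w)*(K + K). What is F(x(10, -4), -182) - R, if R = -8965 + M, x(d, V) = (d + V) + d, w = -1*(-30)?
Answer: -20566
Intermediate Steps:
w = 30
x(d, V) = V + 2*d (x(d, V) = (V + d) + d = V + 2*d)
F(O, K) = 2*K*(30 + O) (F(O, K) = (O + 30)*(K + K) = (30 + O)*(2*K) = 2*K*(30 + O))
M = 12787 (M = -3 + (11502 - 1*(-1288)) = -3 + (11502 + 1288) = -3 + 12790 = 12787)
R = 3822 (R = -8965 + 12787 = 3822)
F(x(10, -4), -182) - R = 2*(-182)*(30 + (-4 + 2*10)) - 1*3822 = 2*(-182)*(30 + (-4 + 20)) - 3822 = 2*(-182)*(30 + 16) - 3822 = 2*(-182)*46 - 3822 = -16744 - 3822 = -20566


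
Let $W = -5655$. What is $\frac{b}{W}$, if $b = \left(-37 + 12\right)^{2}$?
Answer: $- \frac{125}{1131} \approx -0.11052$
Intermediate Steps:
$b = 625$ ($b = \left(-25\right)^{2} = 625$)
$\frac{b}{W} = \frac{625}{-5655} = 625 \left(- \frac{1}{5655}\right) = - \frac{125}{1131}$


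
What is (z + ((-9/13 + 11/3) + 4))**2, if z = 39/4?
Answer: 6806881/24336 ≈ 279.70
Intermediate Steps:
z = 39/4 (z = 39*(1/4) = 39/4 ≈ 9.7500)
(z + ((-9/13 + 11/3) + 4))**2 = (39/4 + ((-9/13 + 11/3) + 4))**2 = (39/4 + (116/39 + 4))**2 = (39/4 + 272/39)**2 = (2609/156)**2 = 6806881/24336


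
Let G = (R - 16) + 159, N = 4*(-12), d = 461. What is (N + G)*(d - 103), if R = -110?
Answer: -5370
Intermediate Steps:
N = -48
G = 33 (G = (-110 - 16) + 159 = -126 + 159 = 33)
(N + G)*(d - 103) = (-48 + 33)*(461 - 103) = -15*358 = -5370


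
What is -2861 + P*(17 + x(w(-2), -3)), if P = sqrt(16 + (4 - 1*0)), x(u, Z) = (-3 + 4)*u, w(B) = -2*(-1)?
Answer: -2861 + 38*sqrt(5) ≈ -2776.0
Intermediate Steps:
w(B) = 2
x(u, Z) = u (x(u, Z) = 1*u = u)
P = 2*sqrt(5) (P = sqrt(16 + (4 + 0)) = sqrt(16 + 4) = sqrt(20) = 2*sqrt(5) ≈ 4.4721)
-2861 + P*(17 + x(w(-2), -3)) = -2861 + (2*sqrt(5))*(17 + 2) = -2861 + (2*sqrt(5))*19 = -2861 + 38*sqrt(5)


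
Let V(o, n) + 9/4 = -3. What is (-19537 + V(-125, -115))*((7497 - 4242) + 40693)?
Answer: -858842803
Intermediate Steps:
V(o, n) = -21/4 (V(o, n) = -9/4 - 3 = -21/4)
(-19537 + V(-125, -115))*((7497 - 4242) + 40693) = (-19537 - 21/4)*((7497 - 4242) + 40693) = -78169*(3255 + 40693)/4 = -78169/4*43948 = -858842803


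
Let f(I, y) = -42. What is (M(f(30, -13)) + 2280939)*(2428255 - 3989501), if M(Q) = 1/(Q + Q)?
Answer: -149566488599125/42 ≈ -3.5611e+12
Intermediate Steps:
M(Q) = 1/(2*Q)
(M(f(30, -13)) + 2280939)*(2428255 - 3989501) = ((½)/(-42) + 2280939)*(2428255 - 3989501) = ((½)*(-1/42) + 2280939)*(-1561246) = (-1/84 + 2280939)*(-1561246) = (191598875/84)*(-1561246) = -149566488599125/42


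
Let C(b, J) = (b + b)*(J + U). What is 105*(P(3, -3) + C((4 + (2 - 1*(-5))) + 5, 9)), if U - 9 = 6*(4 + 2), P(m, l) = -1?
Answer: 181335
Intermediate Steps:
U = 45 (U = 9 + 6*(4 + 2) = 9 + 6*6 = 9 + 36 = 45)
C(b, J) = 2*b*(45 + J) (C(b, J) = (b + b)*(J + 45) = (2*b)*(45 + J) = 2*b*(45 + J))
105*(P(3, -3) + C((4 + (2 - 1*(-5))) + 5, 9)) = 105*(-1 + 2*((4 + (2 - 1*(-5))) + 5)*(45 + 9)) = 105*(-1 + 2*((4 + (2 + 5)) + 5)*54) = 105*(-1 + 2*((4 + 7) + 5)*54) = 105*(-1 + 2*(11 + 5)*54) = 105*(-1 + 2*16*54) = 105*(-1 + 1728) = 105*1727 = 181335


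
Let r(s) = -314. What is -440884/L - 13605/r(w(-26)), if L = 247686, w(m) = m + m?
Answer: 1615665227/38886702 ≈ 41.548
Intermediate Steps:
w(m) = 2*m
-440884/L - 13605/r(w(-26)) = -440884/247686 - 13605/(-314) = -440884*1/247686 - 13605*(-1/314) = -220442/123843 + 13605/314 = 1615665227/38886702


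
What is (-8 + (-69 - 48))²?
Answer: 15625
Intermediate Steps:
(-8 + (-69 - 48))² = (-8 - 117)² = (-125)² = 15625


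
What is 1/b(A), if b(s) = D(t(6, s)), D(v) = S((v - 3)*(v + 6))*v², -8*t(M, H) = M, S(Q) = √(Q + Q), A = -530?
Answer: -32*I*√70/945 ≈ -0.28331*I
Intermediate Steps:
S(Q) = √2*√Q (S(Q) = √(2*Q) = √2*√Q)
t(M, H) = -M/8
D(v) = √2*v²*√((-3 + v)*(6 + v)) (D(v) = (√2*√((v - 3)*(v + 6)))*v² = (√2*√((-3 + v)*(6 + v)))*v² = √2*v²*√((-3 + v)*(6 + v)))
b(s) = 27*I*√70/64 (b(s) = (-⅛*6)²*√(-36 + 2*(-⅛*6)² + 6*(-⅛*6)) = (-¾)²*√(-36 + 2*(-¾)² + 6*(-¾)) = 9*√(-36 + 2*(9/16) - 9/2)/16 = 9*√(-36 + 9/8 - 9/2)/16 = 9*√(-315/8)/16 = 9*(3*I*√70/4)/16 = 27*I*√70/64)
1/b(A) = 1/(27*I*√70/64) = -32*I*√70/945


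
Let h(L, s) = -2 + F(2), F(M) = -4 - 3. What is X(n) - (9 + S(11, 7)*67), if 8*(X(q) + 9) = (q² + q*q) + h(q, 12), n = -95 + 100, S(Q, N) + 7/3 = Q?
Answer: -14245/24 ≈ -593.54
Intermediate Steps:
S(Q, N) = -7/3 + Q
F(M) = -7
h(L, s) = -9 (h(L, s) = -2 - 7 = -9)
n = 5
X(q) = -81/8 + q²/4 (X(q) = -9 + ((q² + q*q) - 9)/8 = -9 + ((q² + q²) - 9)/8 = -9 + (2*q² - 9)/8 = -9 + (-9 + 2*q²)/8 = -9 + (-9/8 + q²/4) = -81/8 + q²/4)
X(n) - (9 + S(11, 7)*67) = (-81/8 + (¼)*5²) - (9 + (-7/3 + 11)*67) = (-81/8 + (¼)*25) - (9 + (26/3)*67) = (-81/8 + 25/4) - (9 + 1742/3) = -31/8 - 1*1769/3 = -31/8 - 1769/3 = -14245/24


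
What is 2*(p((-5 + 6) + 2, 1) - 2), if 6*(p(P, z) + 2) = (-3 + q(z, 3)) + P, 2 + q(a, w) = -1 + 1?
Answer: -26/3 ≈ -8.6667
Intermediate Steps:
q(a, w) = -2 (q(a, w) = -2 + (-1 + 1) = -2 + 0 = -2)
p(P, z) = -17/6 + P/6 (p(P, z) = -2 + ((-3 - 2) + P)/6 = -2 + (-5 + P)/6 = -2 + (-⅚ + P/6) = -17/6 + P/6)
2*(p((-5 + 6) + 2, 1) - 2) = 2*((-17/6 + ((-5 + 6) + 2)/6) - 2) = 2*((-17/6 + (1 + 2)/6) - 2) = 2*((-17/6 + (⅙)*3) - 2) = 2*((-17/6 + ½) - 2) = 2*(-7/3 - 2) = 2*(-13/3) = -26/3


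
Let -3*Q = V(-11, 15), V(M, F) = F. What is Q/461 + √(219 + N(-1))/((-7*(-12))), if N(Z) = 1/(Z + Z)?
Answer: -5/461 + √874/168 ≈ 0.16513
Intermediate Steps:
N(Z) = 1/(2*Z)
Q = -5 (Q = -⅓*15 = -5)
Q/461 + √(219 + N(-1))/((-7*(-12))) = -5/461 + √(219 + (½)/(-1))/((-7*(-12))) = -5*1/461 + √(219 + (½)*(-1))/84 = -5/461 + √(219 - ½)*(1/84) = -5/461 + √(437/2)*(1/84) = -5/461 + (√874/2)*(1/84) = -5/461 + √874/168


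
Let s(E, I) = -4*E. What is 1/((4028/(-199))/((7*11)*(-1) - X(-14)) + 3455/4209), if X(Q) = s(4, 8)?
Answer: 837591/965477 ≈ 0.86754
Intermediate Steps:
X(Q) = -16 (X(Q) = -4*4 = -16)
1/((4028/(-199))/((7*11)*(-1) - X(-14)) + 3455/4209) = 1/((4028/(-199))/((7*11)*(-1) - 1*(-16)) + 3455/4209) = 1/((4028*(-1/199))/(77*(-1) + 16) + 3455*(1/4209)) = 1/(-4028/(199*(-77 + 16)) + 3455/4209) = 1/(-4028/199/(-61) + 3455/4209) = 1/(-4028/199*(-1/61) + 3455/4209) = 1/(4028/12139 + 3455/4209) = 1/(965477/837591) = 837591/965477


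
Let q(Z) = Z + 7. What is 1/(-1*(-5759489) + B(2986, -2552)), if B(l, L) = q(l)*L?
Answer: -1/1878647 ≈ -5.3230e-7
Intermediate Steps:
q(Z) = 7 + Z
B(l, L) = L*(7 + l) (B(l, L) = (7 + l)*L = L*(7 + l))
1/(-1*(-5759489) + B(2986, -2552)) = 1/(-1*(-5759489) - 2552*(7 + 2986)) = 1/(5759489 - 2552*2993) = 1/(5759489 - 7638136) = 1/(-1878647) = -1/1878647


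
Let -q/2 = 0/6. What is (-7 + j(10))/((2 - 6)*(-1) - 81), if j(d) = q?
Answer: 1/11 ≈ 0.090909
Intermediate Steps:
q = 0 (q = -0/6 = -2*0 = 0)
j(d) = 0
(-7 + j(10))/((2 - 6)*(-1) - 81) = (-7 + 0)/((2 - 6)*(-1) - 81) = -7/(-4*(-1) - 81) = -7/(4 - 81) = -7/(-77) = -7*(-1/77) = 1/11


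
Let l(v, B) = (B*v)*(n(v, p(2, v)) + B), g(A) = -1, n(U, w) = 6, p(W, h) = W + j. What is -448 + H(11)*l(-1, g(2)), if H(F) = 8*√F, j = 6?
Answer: -448 + 40*√11 ≈ -315.33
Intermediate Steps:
p(W, h) = 6 + W (p(W, h) = W + 6 = 6 + W)
l(v, B) = B*v*(6 + B) (l(v, B) = (B*v)*(6 + B) = B*v*(6 + B))
-448 + H(11)*l(-1, g(2)) = -448 + (8*√11)*(-1*(-1)*(6 - 1)) = -448 + (8*√11)*(-1*(-1)*5) = -448 + (8*√11)*5 = -448 + 40*√11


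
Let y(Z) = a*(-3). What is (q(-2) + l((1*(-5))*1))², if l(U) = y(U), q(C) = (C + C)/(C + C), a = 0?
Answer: 1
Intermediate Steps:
q(C) = 1 (q(C) = (2*C)/((2*C)) = (2*C)*(1/(2*C)) = 1)
y(Z) = 0 (y(Z) = 0*(-3) = 0)
l(U) = 0
(q(-2) + l((1*(-5))*1))² = (1 + 0)² = 1² = 1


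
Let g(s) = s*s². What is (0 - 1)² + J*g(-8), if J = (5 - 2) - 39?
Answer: 18433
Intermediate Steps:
g(s) = s³
J = -36 (J = 3 - 39 = -36)
(0 - 1)² + J*g(-8) = (0 - 1)² - 36*(-8)³ = (-1)² - 36*(-512) = 1 + 18432 = 18433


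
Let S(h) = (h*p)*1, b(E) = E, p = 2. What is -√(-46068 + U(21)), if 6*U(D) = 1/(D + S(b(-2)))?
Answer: -I*√479291370/102 ≈ -214.63*I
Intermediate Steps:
S(h) = 2*h (S(h) = (h*2)*1 = (2*h)*1 = 2*h)
U(D) = 1/(6*(-4 + D)) (U(D) = 1/(6*(D + 2*(-2))) = 1/(6*(D - 4)) = 1/(6*(-4 + D)))
-√(-46068 + U(21)) = -√(-46068 + 1/(6*(-4 + 21))) = -√(-46068 + (⅙)/17) = -√(-46068 + (⅙)*(1/17)) = -√(-46068 + 1/102) = -√(-4698935/102) = -I*√479291370/102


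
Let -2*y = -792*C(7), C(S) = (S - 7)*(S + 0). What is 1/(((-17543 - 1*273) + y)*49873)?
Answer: -1/888537368 ≈ -1.1254e-9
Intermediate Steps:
C(S) = S*(-7 + S) (C(S) = (-7 + S)*S = S*(-7 + S))
y = 0 (y = -(-396)*7*(-7 + 7) = -(-396)*7*0 = -(-396)*0 = -½*0 = 0)
1/(((-17543 - 1*273) + y)*49873) = 1/(((-17543 - 1*273) + 0)*49873) = (1/49873)/((-17543 - 273) + 0) = (1/49873)/(-17816 + 0) = (1/49873)/(-17816) = -1/17816*1/49873 = -1/888537368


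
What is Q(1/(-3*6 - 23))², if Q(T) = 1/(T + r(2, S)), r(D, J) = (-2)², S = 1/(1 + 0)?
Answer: 1681/26569 ≈ 0.063269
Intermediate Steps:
S = 1 (S = 1/1 = 1)
r(D, J) = 4
Q(T) = 1/(4 + T) (Q(T) = 1/(T + 4) = 1/(4 + T))
Q(1/(-3*6 - 23))² = (1/(4 + 1/(-3*6 - 23)))² = (1/(4 + 1/(-18 - 23)))² = (1/(4 + 1/(-41)))² = (1/(4 - 1/41))² = (1/(163/41))² = (41/163)² = 1681/26569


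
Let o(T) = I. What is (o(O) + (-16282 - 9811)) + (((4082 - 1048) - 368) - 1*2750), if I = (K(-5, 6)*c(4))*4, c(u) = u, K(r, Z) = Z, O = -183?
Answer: -26081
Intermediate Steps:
I = 96 (I = (6*4)*4 = 24*4 = 96)
o(T) = 96
(o(O) + (-16282 - 9811)) + (((4082 - 1048) - 368) - 1*2750) = (96 + (-16282 - 9811)) + (((4082 - 1048) - 368) - 1*2750) = (96 - 26093) + ((3034 - 368) - 2750) = -25997 + (2666 - 2750) = -25997 - 84 = -26081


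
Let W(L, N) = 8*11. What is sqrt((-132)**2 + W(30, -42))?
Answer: 2*sqrt(4378) ≈ 132.33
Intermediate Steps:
W(L, N) = 88
sqrt((-132)**2 + W(30, -42)) = sqrt((-132)**2 + 88) = sqrt(17424 + 88) = sqrt(17512) = 2*sqrt(4378)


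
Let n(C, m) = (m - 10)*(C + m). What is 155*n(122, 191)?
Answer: 8781215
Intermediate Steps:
n(C, m) = (-10 + m)*(C + m)
155*n(122, 191) = 155*(191**2 - 10*122 - 10*191 + 122*191) = 155*(36481 - 1220 - 1910 + 23302) = 155*56653 = 8781215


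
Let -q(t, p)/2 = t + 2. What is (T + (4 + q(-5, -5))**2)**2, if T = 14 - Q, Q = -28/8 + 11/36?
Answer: 17799961/1296 ≈ 13735.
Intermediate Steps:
q(t, p) = -4 - 2*t (q(t, p) = -2*(t + 2) = -2*(2 + t) = -4 - 2*t)
Q = -115/36 (Q = -28*1/8 + 11*(1/36) = -7/2 + 11/36 = -115/36 ≈ -3.1944)
T = 619/36 (T = 14 - 1*(-115/36) = 14 + 115/36 = 619/36 ≈ 17.194)
(T + (4 + q(-5, -5))**2)**2 = (619/36 + (4 + (-4 - 2*(-5)))**2)**2 = (619/36 + (4 + (-4 + 10))**2)**2 = (619/36 + (4 + 6)**2)**2 = (619/36 + 10**2)**2 = (619/36 + 100)**2 = (4219/36)**2 = 17799961/1296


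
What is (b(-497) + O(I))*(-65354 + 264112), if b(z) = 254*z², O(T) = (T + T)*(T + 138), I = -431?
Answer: 12520333277816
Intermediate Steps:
O(T) = 2*T*(138 + T) (O(T) = (2*T)*(138 + T) = 2*T*(138 + T))
(b(-497) + O(I))*(-65354 + 264112) = (254*(-497)² + 2*(-431)*(138 - 431))*(-65354 + 264112) = (254*247009 + 2*(-431)*(-293))*198758 = (62740286 + 252566)*198758 = 62992852*198758 = 12520333277816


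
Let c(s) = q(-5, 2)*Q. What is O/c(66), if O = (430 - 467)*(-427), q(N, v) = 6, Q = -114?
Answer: -15799/684 ≈ -23.098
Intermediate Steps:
c(s) = -684 (c(s) = 6*(-114) = -684)
O = 15799 (O = -37*(-427) = 15799)
O/c(66) = 15799/(-684) = 15799*(-1/684) = -15799/684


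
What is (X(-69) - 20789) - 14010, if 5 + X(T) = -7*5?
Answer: -34839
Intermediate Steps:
X(T) = -40 (X(T) = -5 - 7*5 = -5 - 35 = -40)
(X(-69) - 20789) - 14010 = (-40 - 20789) - 14010 = -20829 - 14010 = -34839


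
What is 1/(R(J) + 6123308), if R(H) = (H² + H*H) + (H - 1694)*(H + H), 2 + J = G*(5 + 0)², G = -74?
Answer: 1/26117500 ≈ 3.8288e-8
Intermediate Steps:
J = -1852 (J = -2 - 74*(5 + 0)² = -2 - 74*5² = -2 - 74*25 = -2 - 1850 = -1852)
R(H) = 2*H² + 2*H*(-1694 + H) (R(H) = (H² + H²) + (-1694 + H)*(2*H) = 2*H² + 2*H*(-1694 + H))
1/(R(J) + 6123308) = 1/(4*(-1852)*(-847 - 1852) + 6123308) = 1/(4*(-1852)*(-2699) + 6123308) = 1/(19994192 + 6123308) = 1/26117500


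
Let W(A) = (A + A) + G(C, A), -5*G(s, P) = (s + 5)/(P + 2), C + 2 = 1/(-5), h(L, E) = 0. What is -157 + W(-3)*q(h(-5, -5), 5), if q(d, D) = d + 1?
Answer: -4061/25 ≈ -162.44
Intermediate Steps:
C = -11/5 (C = -2 + 1/(-5) = -2 - ⅕ = -11/5 ≈ -2.2000)
G(s, P) = -(5 + s)/(5*(2 + P)) (G(s, P) = -(s + 5)/(5*(P + 2)) = -(5 + s)/(5*(2 + P)))
q(d, D) = 1 + d
W(A) = 2*A - 14/(25*(2 + A)) (W(A) = (A + A) + (-5 - 1*(-11/5))/(5*(2 + A)) = 2*A + (-5 + 11/5)/(5*(2 + A)) = 2*A + (⅕)*(-14/5)/(2 + A) = 2*A - 14/(25*(2 + A)))
-157 + W(-3)*q(h(-5, -5), 5) = -157 + (2*(-7 + 25*(-3)*(2 - 3))/(25*(2 - 3)))*(1 + 0) = -157 + ((2/25)*(-7 + 25*(-3)*(-1))/(-1))*1 = -157 + ((2/25)*(-1)*(-7 + 75))*1 = -157 + ((2/25)*(-1)*68)*1 = -157 - 136/25*1 = -157 - 136/25 = -4061/25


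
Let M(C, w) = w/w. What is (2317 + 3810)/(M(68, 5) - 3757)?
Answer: -6127/3756 ≈ -1.6313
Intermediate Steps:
M(C, w) = 1
(2317 + 3810)/(M(68, 5) - 3757) = (2317 + 3810)/(1 - 3757) = 6127/(-3756) = 6127*(-1/3756) = -6127/3756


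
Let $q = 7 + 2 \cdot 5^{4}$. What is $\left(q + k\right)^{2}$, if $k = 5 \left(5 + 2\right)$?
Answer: $1669264$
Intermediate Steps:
$q = 1257$ ($q = 7 + 2 \cdot 625 = 7 + 1250 = 1257$)
$k = 35$ ($k = 5 \cdot 7 = 35$)
$\left(q + k\right)^{2} = \left(1257 + 35\right)^{2} = 1292^{2} = 1669264$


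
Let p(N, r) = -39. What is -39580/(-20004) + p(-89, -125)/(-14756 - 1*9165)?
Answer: 236893334/119628921 ≈ 1.9802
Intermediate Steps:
-39580/(-20004) + p(-89, -125)/(-14756 - 1*9165) = -39580/(-20004) - 39/(-14756 - 1*9165) = -39580*(-1/20004) - 39/(-14756 - 9165) = 9895/5001 - 39/(-23921) = 9895/5001 - 39*(-1/23921) = 9895/5001 + 39/23921 = 236893334/119628921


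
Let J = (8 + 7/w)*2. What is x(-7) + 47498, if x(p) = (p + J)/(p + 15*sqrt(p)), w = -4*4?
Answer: 88156223/1856 - 975*I*sqrt(7)/12992 ≈ 47498.0 - 0.19855*I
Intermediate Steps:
w = -16
J = 121/8 (J = (8 + 7/(-16))*2 = (8 + 7*(-1/16))*2 = (8 - 7/16)*2 = (121/16)*2 = 121/8 ≈ 15.125)
x(p) = (121/8 + p)/(p + 15*sqrt(p)) (x(p) = (p + 121/8)/(p + 15*sqrt(p)) = (121/8 + p)/(p + 15*sqrt(p)))
x(-7) + 47498 = (121/8 - 7)/(-7 + 15*sqrt(-7)) + 47498 = (65/8)/(-7 + 15*(I*sqrt(7))) + 47498 = (65/8)/(-7 + 15*I*sqrt(7)) + 47498 = 65/(8*(-7 + 15*I*sqrt(7))) + 47498 = 47498 + 65/(8*(-7 + 15*I*sqrt(7)))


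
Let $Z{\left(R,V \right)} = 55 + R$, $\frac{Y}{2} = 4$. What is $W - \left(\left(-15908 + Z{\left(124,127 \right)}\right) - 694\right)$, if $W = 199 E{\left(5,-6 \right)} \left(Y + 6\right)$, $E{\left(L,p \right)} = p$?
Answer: $-293$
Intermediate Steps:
$Y = 8$ ($Y = 2 \cdot 4 = 8$)
$W = -16716$ ($W = 199 \left(- 6 \left(8 + 6\right)\right) = 199 \left(\left(-6\right) 14\right) = 199 \left(-84\right) = -16716$)
$W - \left(\left(-15908 + Z{\left(124,127 \right)}\right) - 694\right) = -16716 - \left(\left(-15908 + \left(55 + 124\right)\right) - 694\right) = -16716 - \left(\left(-15908 + 179\right) + \left(-5842 + 5148\right)\right) = -16716 - \left(-15729 - 694\right) = -16716 - -16423 = -16716 + 16423 = -293$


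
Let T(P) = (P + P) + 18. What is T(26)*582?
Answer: 40740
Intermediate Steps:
T(P) = 18 + 2*P (T(P) = 2*P + 18 = 18 + 2*P)
T(26)*582 = (18 + 2*26)*582 = (18 + 52)*582 = 70*582 = 40740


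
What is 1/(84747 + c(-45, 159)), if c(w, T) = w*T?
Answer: 1/77592 ≈ 1.2888e-5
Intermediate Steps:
c(w, T) = T*w
1/(84747 + c(-45, 159)) = 1/(84747 + 159*(-45)) = 1/(84747 - 7155) = 1/77592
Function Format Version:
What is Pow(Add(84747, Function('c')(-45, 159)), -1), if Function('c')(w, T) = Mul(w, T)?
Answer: Rational(1, 77592) ≈ 1.2888e-5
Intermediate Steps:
Function('c')(w, T) = Mul(T, w)
Pow(Add(84747, Function('c')(-45, 159)), -1) = Pow(Add(84747, Mul(159, -45)), -1) = Pow(Add(84747, -7155), -1) = Pow(77592, -1) = Rational(1, 77592)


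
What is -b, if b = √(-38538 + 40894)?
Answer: -2*√589 ≈ -48.539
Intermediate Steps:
b = 2*√589 (b = √2356 = 2*√589 ≈ 48.539)
-b = -2*√589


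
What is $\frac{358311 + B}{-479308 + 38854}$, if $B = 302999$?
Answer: $- \frac{330655}{220227} \approx -1.5014$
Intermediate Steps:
$\frac{358311 + B}{-479308 + 38854} = \frac{358311 + 302999}{-479308 + 38854} = \frac{661310}{-440454} = 661310 \left(- \frac{1}{440454}\right) = - \frac{330655}{220227}$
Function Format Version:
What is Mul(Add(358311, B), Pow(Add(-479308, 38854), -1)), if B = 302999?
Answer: Rational(-330655, 220227) ≈ -1.5014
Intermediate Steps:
Mul(Add(358311, B), Pow(Add(-479308, 38854), -1)) = Mul(Add(358311, 302999), Pow(Add(-479308, 38854), -1)) = Mul(661310, Pow(-440454, -1)) = Mul(661310, Rational(-1, 440454)) = Rational(-330655, 220227)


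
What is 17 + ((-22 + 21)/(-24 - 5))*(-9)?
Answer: 484/29 ≈ 16.690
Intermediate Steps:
17 + ((-22 + 21)/(-24 - 5))*(-9) = 17 - 1/(-29)*(-9) = 17 - 1*(-1/29)*(-9) = 17 + (1/29)*(-9) = 17 - 9/29 = 484/29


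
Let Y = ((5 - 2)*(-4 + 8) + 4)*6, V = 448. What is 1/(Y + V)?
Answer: 1/544 ≈ 0.0018382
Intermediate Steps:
Y = 96 (Y = (3*4 + 4)*6 = (12 + 4)*6 = 16*6 = 96)
1/(Y + V) = 1/(96 + 448) = 1/544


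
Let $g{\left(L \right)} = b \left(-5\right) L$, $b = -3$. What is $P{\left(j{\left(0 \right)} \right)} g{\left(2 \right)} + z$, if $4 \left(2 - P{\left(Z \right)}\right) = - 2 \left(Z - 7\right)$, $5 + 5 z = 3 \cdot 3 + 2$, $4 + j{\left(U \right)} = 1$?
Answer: $- \frac{444}{5} \approx -88.8$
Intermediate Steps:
$j{\left(U \right)} = -3$ ($j{\left(U \right)} = -4 + 1 = -3$)
$z = \frac{6}{5}$ ($z = -1 + \frac{3 \cdot 3 + 2}{5} = -1 + \frac{9 + 2}{5} = -1 + \frac{1}{5} \cdot 11 = -1 + \frac{11}{5} = \frac{6}{5} \approx 1.2$)
$g{\left(L \right)} = 15 L$ ($g{\left(L \right)} = \left(-3\right) \left(-5\right) L = 15 L$)
$P{\left(Z \right)} = - \frac{3}{2} + \frac{Z}{2}$ ($P{\left(Z \right)} = 2 - \frac{\left(-2\right) \left(Z - 7\right)}{4} = 2 - \frac{\left(-2\right) \left(-7 + Z\right)}{4} = 2 - \frac{14 - 2 Z}{4} = 2 + \left(- \frac{7}{2} + \frac{Z}{2}\right) = - \frac{3}{2} + \frac{Z}{2}$)
$P{\left(j{\left(0 \right)} \right)} g{\left(2 \right)} + z = \left(- \frac{3}{2} + \frac{1}{2} \left(-3\right)\right) 15 \cdot 2 + \frac{6}{5} = \left(- \frac{3}{2} - \frac{3}{2}\right) 30 + \frac{6}{5} = \left(-3\right) 30 + \frac{6}{5} = -90 + \frac{6}{5} = - \frac{444}{5}$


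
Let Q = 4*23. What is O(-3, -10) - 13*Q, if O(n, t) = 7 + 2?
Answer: -1187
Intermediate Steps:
O(n, t) = 9
Q = 92
O(-3, -10) - 13*Q = 9 - 13*92 = 9 - 1196 = -1187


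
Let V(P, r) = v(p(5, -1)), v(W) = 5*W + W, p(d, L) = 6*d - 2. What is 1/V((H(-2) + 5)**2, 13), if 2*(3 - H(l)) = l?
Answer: 1/168 ≈ 0.0059524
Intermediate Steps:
H(l) = 3 - l/2
p(d, L) = -2 + 6*d
v(W) = 6*W
V(P, r) = 168 (V(P, r) = 6*(-2 + 6*5) = 6*(-2 + 30) = 6*28 = 168)
1/V((H(-2) + 5)**2, 13) = 1/168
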